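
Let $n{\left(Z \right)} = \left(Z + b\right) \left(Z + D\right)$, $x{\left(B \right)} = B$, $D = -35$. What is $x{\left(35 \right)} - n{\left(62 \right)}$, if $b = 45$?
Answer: $-2854$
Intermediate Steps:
$n{\left(Z \right)} = \left(-35 + Z\right) \left(45 + Z\right)$ ($n{\left(Z \right)} = \left(Z + 45\right) \left(Z - 35\right) = \left(45 + Z\right) \left(-35 + Z\right) = \left(-35 + Z\right) \left(45 + Z\right)$)
$x{\left(35 \right)} - n{\left(62 \right)} = 35 - \left(-1575 + 62^{2} + 10 \cdot 62\right) = 35 - \left(-1575 + 3844 + 620\right) = 35 - 2889 = -2854$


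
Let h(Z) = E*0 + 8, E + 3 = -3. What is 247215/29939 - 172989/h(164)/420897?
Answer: 275745765723/33603294088 ≈ 8.2059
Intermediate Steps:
E = -6 (E = -3 - 3 = -6)
h(Z) = 8 (h(Z) = -6*0 + 8 = 0 + 8 = 8)
247215/29939 - 172989/h(164)/420897 = 247215/29939 - 172989/8/420897 = 247215*(1/29939) - 172989*⅛*(1/420897) = 247215/29939 - 172989/8*1/420897 = 247215/29939 - 57663/1122392 = 275745765723/33603294088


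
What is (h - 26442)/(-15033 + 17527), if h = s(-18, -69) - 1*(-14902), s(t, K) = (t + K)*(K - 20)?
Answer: -3797/2494 ≈ -1.5225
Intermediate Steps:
s(t, K) = (-20 + K)*(K + t) (s(t, K) = (K + t)*(-20 + K) = (-20 + K)*(K + t))
h = 22645 (h = ((-69)**2 - 20*(-69) - 20*(-18) - 69*(-18)) - 1*(-14902) = (4761 + 1380 + 360 + 1242) + 14902 = 7743 + 14902 = 22645)
(h - 26442)/(-15033 + 17527) = (22645 - 26442)/(-15033 + 17527) = -3797/2494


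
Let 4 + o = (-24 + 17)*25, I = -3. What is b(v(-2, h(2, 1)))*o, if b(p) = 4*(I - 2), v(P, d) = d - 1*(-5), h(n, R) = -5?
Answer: 3580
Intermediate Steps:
v(P, d) = 5 + d (v(P, d) = d + 5 = 5 + d)
b(p) = -20 (b(p) = 4*(-3 - 2) = 4*(-5) = -20)
o = -179 (o = -4 + (-24 + 17)*25 = -4 - 7*25 = -4 - 175 = -179)
b(v(-2, h(2, 1)))*o = -20*(-179) = 3580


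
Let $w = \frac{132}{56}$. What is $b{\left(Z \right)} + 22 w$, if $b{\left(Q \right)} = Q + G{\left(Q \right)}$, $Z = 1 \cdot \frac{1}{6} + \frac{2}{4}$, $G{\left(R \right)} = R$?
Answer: $\frac{1117}{21} \approx 53.19$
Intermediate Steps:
$w = \frac{33}{14}$ ($w = 132 \cdot \frac{1}{56} = \frac{33}{14} \approx 2.3571$)
$Z = \frac{2}{3}$ ($Z = 1 \cdot \frac{1}{6} + 2 \cdot \frac{1}{4} = \frac{1}{6} + \frac{1}{2} = \frac{2}{3} \approx 0.66667$)
$b{\left(Q \right)} = 2 Q$ ($b{\left(Q \right)} = Q + Q = 2 Q$)
$b{\left(Z \right)} + 22 w = 2 \cdot \frac{2}{3} + 22 \cdot \frac{33}{14} = \frac{4}{3} + \frac{363}{7} = \frac{1117}{21}$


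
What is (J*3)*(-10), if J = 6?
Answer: -180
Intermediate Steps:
(J*3)*(-10) = (6*3)*(-10) = 18*(-10) = -180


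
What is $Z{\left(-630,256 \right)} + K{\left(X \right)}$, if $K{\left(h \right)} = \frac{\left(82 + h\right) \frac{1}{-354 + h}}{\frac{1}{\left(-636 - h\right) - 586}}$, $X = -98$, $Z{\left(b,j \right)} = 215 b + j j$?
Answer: $- \frac{7904778}{113} \approx -69954.0$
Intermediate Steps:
$Z{\left(b,j \right)} = j^{2} + 215 b$ ($Z{\left(b,j \right)} = 215 b + j^{2} = j^{2} + 215 b$)
$K{\left(h \right)} = \frac{\left(-1222 - h\right) \left(82 + h\right)}{-354 + h}$ ($K{\left(h \right)} = \frac{\frac{1}{-354 + h} \left(82 + h\right)}{\frac{1}{-1222 - h}} = \frac{82 + h}{-354 + h} \left(-1222 - h\right) = \frac{\left(-1222 - h\right) \left(82 + h\right)}{-354 + h}$)
$Z{\left(-630,256 \right)} + K{\left(X \right)} = \left(256^{2} + 215 \left(-630\right)\right) + \frac{-100204 - \left(-98\right)^{2} - -127792}{-354 - 98} = \left(65536 - 135450\right) + \frac{-100204 - 9604 + 127792}{-452} = -69914 - \frac{-100204 - 9604 + 127792}{452} = -69914 - \frac{4496}{113} = - \frac{7904778}{113}$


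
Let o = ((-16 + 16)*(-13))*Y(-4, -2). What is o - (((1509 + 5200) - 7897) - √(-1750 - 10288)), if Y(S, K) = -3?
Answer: 1188 + I*√12038 ≈ 1188.0 + 109.72*I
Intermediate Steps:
o = 0 (o = ((-16 + 16)*(-13))*(-3) = (0*(-13))*(-3) = 0*(-3) = 0)
o - (((1509 + 5200) - 7897) - √(-1750 - 10288)) = 0 - (((1509 + 5200) - 7897) - √(-1750 - 10288)) = 0 - ((6709 - 7897) - √(-12038)) = 0 - (-1188 - I*√12038) = 0 + (1188 + I*√12038) = 1188 + I*√12038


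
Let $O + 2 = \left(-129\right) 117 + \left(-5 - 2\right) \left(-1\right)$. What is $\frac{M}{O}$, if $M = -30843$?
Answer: $\frac{1341}{656} \approx 2.0442$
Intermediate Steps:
$O = -15088$ ($O = -2 - \left(15093 - \left(-5 - 2\right) \left(-1\right)\right) = -2 - 15086 = -15088$)
$\frac{M}{O} = - \frac{30843}{-15088} = \left(-30843\right) \left(- \frac{1}{15088}\right) = \frac{1341}{656}$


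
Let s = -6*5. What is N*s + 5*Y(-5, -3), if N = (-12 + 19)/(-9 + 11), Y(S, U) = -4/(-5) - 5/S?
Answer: -96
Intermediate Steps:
Y(S, U) = ⅘ - 5/S (Y(S, U) = -4*(-⅕) - 5/S = ⅘ - 5/S)
s = -30
N = 7/2 ≈ 3.5000
N*s + 5*Y(-5, -3) = (7/2)*(-30) + 5*(⅘ - 5/(-5)) = -105 + 5*(⅘ - 5*(-⅕)) = -105 + 5*(⅘ + 1) = -105 + 5*(9/5) = -105 + 9 = -96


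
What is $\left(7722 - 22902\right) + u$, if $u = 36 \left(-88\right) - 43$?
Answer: $-18391$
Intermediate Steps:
$u = -3211$ ($u = -3168 - 43 = -3211$)
$\left(7722 - 22902\right) + u = \left(7722 - 22902\right) - 3211 = -15180 - 3211 = -18391$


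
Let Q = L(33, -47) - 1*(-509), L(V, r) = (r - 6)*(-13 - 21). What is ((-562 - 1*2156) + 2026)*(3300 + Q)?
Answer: -3882812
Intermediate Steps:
L(V, r) = 204 - 34*r (L(V, r) = (-6 + r)*(-34) = 204 - 34*r)
Q = 2311 (Q = (204 - 34*(-47)) - 1*(-509) = (204 + 1598) + 509 = 1802 + 509 = 2311)
((-562 - 1*2156) + 2026)*(3300 + Q) = ((-562 - 1*2156) + 2026)*(3300 + 2311) = ((-562 - 2156) + 2026)*5611 = (-2718 + 2026)*5611 = -692*5611 = -3882812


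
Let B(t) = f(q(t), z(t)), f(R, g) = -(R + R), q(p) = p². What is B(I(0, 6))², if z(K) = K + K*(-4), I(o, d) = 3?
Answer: 324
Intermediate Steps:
z(K) = -3*K (z(K) = K - 4*K = -3*K)
f(R, g) = -2*R
B(t) = -2*t²
B(I(0, 6))² = (-2*3²)² = (-2*9)² = (-18)² = 324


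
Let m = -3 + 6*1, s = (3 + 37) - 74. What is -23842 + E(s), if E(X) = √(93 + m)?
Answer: -23842 + 4*√6 ≈ -23832.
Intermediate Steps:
s = -34 (s = 40 - 74 = -34)
m = 3 (m = -3 + 6 = 3)
E(X) = 4*√6 (E(X) = √(93 + 3) = √96 = 4*√6)
-23842 + E(s) = -23842 + 4*√6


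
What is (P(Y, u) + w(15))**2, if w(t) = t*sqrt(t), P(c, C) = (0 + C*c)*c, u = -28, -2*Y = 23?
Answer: 13715584 - 111090*sqrt(15) ≈ 1.3285e+7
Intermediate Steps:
Y = -23/2 (Y = -1/2*23 = -23/2 ≈ -11.500)
P(c, C) = C*c**2 (P(c, C) = (C*c)*c = C*c**2)
w(t) = t**(3/2)
(P(Y, u) + w(15))**2 = (-28*(-23/2)**2 + 15**(3/2))**2 = (-28*529/4 + 15*sqrt(15))**2 = (-3703 + 15*sqrt(15))**2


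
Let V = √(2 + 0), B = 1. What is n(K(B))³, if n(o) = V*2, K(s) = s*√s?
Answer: 16*√2 ≈ 22.627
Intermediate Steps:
V = √2 ≈ 1.4142
K(s) = s^(3/2)
n(o) = 2*√2 (n(o) = √2*2 = 2*√2)
n(K(B))³ = (2*√2)³ = 16*√2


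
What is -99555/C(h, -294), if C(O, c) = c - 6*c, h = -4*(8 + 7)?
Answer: -6637/98 ≈ -67.724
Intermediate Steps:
h = -60 (h = -4*15 = -60)
C(O, c) = -5*c
-99555/C(h, -294) = -99555/((-5*(-294))) = -99555/1470 = -99555*1/1470 = -6637/98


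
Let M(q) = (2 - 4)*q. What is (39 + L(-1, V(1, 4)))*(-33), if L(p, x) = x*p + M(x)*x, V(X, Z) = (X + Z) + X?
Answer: 1287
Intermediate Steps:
M(q) = -2*q
V(X, Z) = Z + 2*X
L(p, x) = -2*x**2 + p*x (L(p, x) = x*p + (-2*x)*x = p*x - 2*x**2 = -2*x**2 + p*x)
(39 + L(-1, V(1, 4)))*(-33) = (39 + (4 + 2*1)*(-1 - 2*(4 + 2*1)))*(-33) = (39 + (4 + 2)*(-1 - 2*(4 + 2)))*(-33) = (39 + 6*(-1 - 2*6))*(-33) = (39 + 6*(-1 - 12))*(-33) = (39 + 6*(-13))*(-33) = (39 - 78)*(-33) = -39*(-33) = 1287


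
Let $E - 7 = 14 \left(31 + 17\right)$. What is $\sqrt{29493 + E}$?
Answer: $2 \sqrt{7543} \approx 173.7$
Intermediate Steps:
$E = 679$ ($E = 7 + 14 \left(31 + 17\right) = 7 + 14 \cdot 48 = 7 + 672 = 679$)
$\sqrt{29493 + E} = \sqrt{29493 + 679} = \sqrt{30172} = 2 \sqrt{7543}$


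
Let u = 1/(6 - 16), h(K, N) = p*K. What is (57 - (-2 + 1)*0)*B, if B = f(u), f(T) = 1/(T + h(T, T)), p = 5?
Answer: -95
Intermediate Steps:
h(K, N) = 5*K
u = -1/10 (u = 1/(-10) = -1/10 ≈ -0.10000)
f(T) = 1/(6*T) (f(T) = 1/(T + 5*T) = 1/(6*T))
B = -5/3 (B = 1/(6*(-1/10)) = (1/6)*(-10) = -5/3 ≈ -1.6667)
(57 - (-2 + 1)*0)*B = (57 - (-2 + 1)*0)*(-5/3) = (57 - (-1)*0)*(-5/3) = (57 - 1*0)*(-5/3) = (57 + 0)*(-5/3) = 57*(-5/3) = -95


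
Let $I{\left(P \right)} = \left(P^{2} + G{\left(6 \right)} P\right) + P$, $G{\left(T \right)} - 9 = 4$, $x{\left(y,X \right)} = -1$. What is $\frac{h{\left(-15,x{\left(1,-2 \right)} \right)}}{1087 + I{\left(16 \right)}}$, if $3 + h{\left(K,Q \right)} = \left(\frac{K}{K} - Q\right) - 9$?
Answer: $- \frac{10}{1567} \approx -0.0063816$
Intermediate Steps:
$G{\left(T \right)} = 13$ ($G{\left(T \right)} = 9 + 4 = 13$)
$h{\left(K,Q \right)} = -11 - Q$ ($h{\left(K,Q \right)} = -3 - \left(9 + Q - \frac{K}{K}\right) = -3 - \left(8 + Q\right) = -11 - Q$)
$I{\left(P \right)} = P^{2} + 14 P$ ($I{\left(P \right)} = \left(P^{2} + 13 P\right) + P = P^{2} + 14 P$)
$\frac{h{\left(-15,x{\left(1,-2 \right)} \right)}}{1087 + I{\left(16 \right)}} = \frac{-11 - -1}{1087 + 16 \left(14 + 16\right)} = \frac{-11 + 1}{1087 + 16 \cdot 30} = \frac{1}{1087 + 480} \left(-10\right) = \frac{1}{1567} \left(-10\right) = - \frac{10}{1567}$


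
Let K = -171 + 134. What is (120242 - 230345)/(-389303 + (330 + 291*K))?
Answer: 110103/399740 ≈ 0.27544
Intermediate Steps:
K = -37
(120242 - 230345)/(-389303 + (330 + 291*K)) = (120242 - 230345)/(-389303 + (330 + 291*(-37))) = -110103/(-389303 + (330 - 10767)) = -110103/(-389303 - 10437) = -110103/(-399740) = -110103*(-1/399740) = 110103/399740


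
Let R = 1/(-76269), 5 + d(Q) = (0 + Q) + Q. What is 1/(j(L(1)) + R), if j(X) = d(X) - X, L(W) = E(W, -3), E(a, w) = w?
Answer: -76269/610153 ≈ -0.12500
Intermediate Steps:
d(Q) = -5 + 2*Q (d(Q) = -5 + ((0 + Q) + Q) = -5 + (Q + Q) = -5 + 2*Q)
R = -1/76269 ≈ -1.3111e-5
L(W) = -3
j(X) = -5 + X (j(X) = (-5 + 2*X) - X = -5 + X)
1/(j(L(1)) + R) = 1/((-5 - 3) - 1/76269) = 1/(-8 - 1/76269) = 1/(-610153/76269) = -76269/610153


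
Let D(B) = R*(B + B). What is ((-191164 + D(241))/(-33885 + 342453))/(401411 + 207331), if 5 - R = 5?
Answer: -47791/46959575364 ≈ -1.0177e-6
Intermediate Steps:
R = 0 (R = 5 - 1*5 = 5 - 5 = 0)
D(B) = 0 (D(B) = 0*(B + B) = 0*(2*B) = 0)
((-191164 + D(241))/(-33885 + 342453))/(401411 + 207331) = ((-191164 + 0)/(-33885 + 342453))/(401411 + 207331) = -191164/308568/608742 = -191164*1/308568*(1/608742) = -47791/77142*1/608742 = -47791/46959575364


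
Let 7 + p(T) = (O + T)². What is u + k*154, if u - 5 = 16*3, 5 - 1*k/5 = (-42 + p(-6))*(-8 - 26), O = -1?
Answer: 3903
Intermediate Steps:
p(T) = -7 + (-1 + T)²
k = 25 (k = 25 - 5*(-42 + (-7 + (-1 - 6)²))*(-8 - 26) = 25 - 5*(-42 + (-7 + (-7)²))*(-34) = 25 - 5*(-42 + (-7 + 49))*(-34) = 25 - 5*(-42 + 42)*(-34) = 25 - 0*(-34) = 25 - 5*0 = 25 + 0 = 25)
u = 53 (u = 5 + 16*3 = 5 + 48 = 53)
u + k*154 = 53 + 25*154 = 53 + 3850 = 3903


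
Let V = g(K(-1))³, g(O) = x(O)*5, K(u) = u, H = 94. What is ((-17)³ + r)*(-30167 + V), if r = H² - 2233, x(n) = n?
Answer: -51193480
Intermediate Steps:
r = 6603 (r = 94² - 2233 = 8836 - 2233 = 6603)
g(O) = 5*O (g(O) = O*5 = 5*O)
V = -125 (V = (5*(-1))³ = (-5)³ = -125)
((-17)³ + r)*(-30167 + V) = ((-17)³ + 6603)*(-30167 - 125) = (-4913 + 6603)*(-30292) = 1690*(-30292) = -51193480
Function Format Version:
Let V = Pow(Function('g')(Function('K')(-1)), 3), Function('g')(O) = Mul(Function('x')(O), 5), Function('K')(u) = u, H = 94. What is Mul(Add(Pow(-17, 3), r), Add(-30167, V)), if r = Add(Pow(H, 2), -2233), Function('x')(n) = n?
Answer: -51193480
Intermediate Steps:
r = 6603 (r = Add(Pow(94, 2), -2233) = Add(8836, -2233) = 6603)
Function('g')(O) = Mul(5, O) (Function('g')(O) = Mul(O, 5) = Mul(5, O))
V = -125 (V = Pow(Mul(5, -1), 3) = Pow(-5, 3) = -125)
Mul(Add(Pow(-17, 3), r), Add(-30167, V)) = Mul(Add(Pow(-17, 3), 6603), Add(-30167, -125)) = Mul(Add(-4913, 6603), -30292) = Mul(1690, -30292) = -51193480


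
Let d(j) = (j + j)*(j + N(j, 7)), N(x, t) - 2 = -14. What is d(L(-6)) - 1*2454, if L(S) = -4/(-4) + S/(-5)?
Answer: -62428/25 ≈ -2497.1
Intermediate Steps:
N(x, t) = -12 (N(x, t) = 2 - 14 = -12)
L(S) = 1 - S/5 (L(S) = -4*(-¼) + S*(-⅕) = 1 - S/5)
d(j) = 2*j*(-12 + j) (d(j) = (j + j)*(j - 12) = (2*j)*(-12 + j) = 2*j*(-12 + j))
d(L(-6)) - 1*2454 = 2*(1 - ⅕*(-6))*(-12 + (1 - ⅕*(-6))) - 1*2454 = 2*(1 + 6/5)*(-12 + (1 + 6/5)) - 2454 = 2*(11/5)*(-12 + 11/5) - 2454 = 2*(11/5)*(-49/5) - 2454 = -1078/25 - 2454 = -62428/25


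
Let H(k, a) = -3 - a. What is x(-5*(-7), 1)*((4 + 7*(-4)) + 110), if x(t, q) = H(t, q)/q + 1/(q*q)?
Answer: -258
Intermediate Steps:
x(t, q) = q⁻² + (-3 - q)/q (x(t, q) = (-3 - q)/q + 1/(q*q) = (-3 - q)/q + q⁻² = q⁻² + (-3 - q)/q)
x(-5*(-7), 1)*((4 + 7*(-4)) + 110) = ((1 - 1*1*(3 + 1))/1²)*((4 + 7*(-4)) + 110) = (1*(1 - 1*1*4))*((4 - 28) + 110) = (1*(1 - 4))*(-24 + 110) = (1*(-3))*86 = -3*86 = -258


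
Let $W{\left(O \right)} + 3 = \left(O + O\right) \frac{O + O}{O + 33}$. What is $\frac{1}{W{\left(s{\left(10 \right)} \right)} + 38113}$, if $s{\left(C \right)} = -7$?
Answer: $\frac{13}{495528} \approx 2.6235 \cdot 10^{-5}$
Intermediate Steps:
$W{\left(O \right)} = -3 + \frac{4 O^{2}}{33 + O}$ ($W{\left(O \right)} = -3 + \left(O + O\right) \frac{O + O}{O + 33} = -3 + 2 O \frac{2 O}{33 + O} = -3 + \frac{4 O^{2}}{33 + O}$)
$\frac{1}{W{\left(s{\left(10 \right)} \right)} + 38113} = \frac{1}{\frac{-99 - -21 + 4 \left(-7\right)^{2}}{33 - 7} + 38113} = \frac{1}{\frac{-99 + 21 + 4 \cdot 49}{26} + 38113} = \frac{1}{\frac{-99 + 21 + 196}{26} + 38113} = \frac{1}{\frac{1}{26} \cdot 118 + 38113} = \frac{1}{\frac{59}{13} + 38113} = \frac{1}{\frac{495528}{13}} = \frac{13}{495528}$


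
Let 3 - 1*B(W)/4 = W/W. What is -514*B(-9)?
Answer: -4112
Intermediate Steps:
B(W) = 8 (B(W) = 12 - 4*W/W = 12 - 4*1 = 12 - 4 = 8)
-514*B(-9) = -514*8 = -4112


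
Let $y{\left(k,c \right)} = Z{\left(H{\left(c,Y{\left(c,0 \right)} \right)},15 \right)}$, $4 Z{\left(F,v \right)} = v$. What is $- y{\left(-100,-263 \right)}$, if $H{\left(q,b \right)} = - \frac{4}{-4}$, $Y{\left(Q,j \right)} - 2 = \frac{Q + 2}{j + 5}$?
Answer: $- \frac{15}{4} \approx -3.75$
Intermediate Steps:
$Y{\left(Q,j \right)} = 2 + \frac{2 + Q}{5 + j}$ ($Y{\left(Q,j \right)} = 2 + \frac{Q + 2}{j + 5} = 2 + \frac{2 + Q}{5 + j}$)
$H{\left(q,b \right)} = 1$ ($H{\left(q,b \right)} = \left(-4\right) \left(- \frac{1}{4}\right) = 1$)
$Z{\left(F,v \right)} = \frac{v}{4}$
$y{\left(k,c \right)} = \frac{15}{4}$ ($y{\left(k,c \right)} = \frac{1}{4} \cdot 15 = \frac{15}{4}$)
$- y{\left(-100,-263 \right)} = \left(-1\right) \frac{15}{4} = - \frac{15}{4}$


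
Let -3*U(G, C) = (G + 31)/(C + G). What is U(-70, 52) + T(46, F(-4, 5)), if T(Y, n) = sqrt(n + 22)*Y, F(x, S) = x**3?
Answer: -13/18 + 46*I*sqrt(42) ≈ -0.72222 + 298.11*I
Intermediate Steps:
U(G, C) = -(31 + G)/(3*(C + G)) (U(G, C) = -(G + 31)/(3*(C + G)) = -(31 + G)/(3*(C + G)))
T(Y, n) = Y*sqrt(22 + n) (T(Y, n) = sqrt(22 + n)*Y = Y*sqrt(22 + n))
U(-70, 52) + T(46, F(-4, 5)) = (-31 - 1*(-70))/(3*(52 - 70)) + 46*sqrt(22 + (-4)**3) = (1/3)*(-31 + 70)/(-18) + 46*sqrt(22 - 64) = (1/3)*(-1/18)*39 + 46*sqrt(-42) = -13/18 + 46*(I*sqrt(42)) = -13/18 + 46*I*sqrt(42)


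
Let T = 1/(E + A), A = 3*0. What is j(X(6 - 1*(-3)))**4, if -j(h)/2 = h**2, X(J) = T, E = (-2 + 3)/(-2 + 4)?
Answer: 4096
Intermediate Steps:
A = 0
E = 1/2 ≈ 0.50000
T = 2 (T = 1/(1/2 + 0) = 1/(1/2) = 2)
X(J) = 2
j(h) = -2*h**2
j(X(6 - 1*(-3)))**4 = (-2*2**2)**4 = (-2*4)**4 = (-8)**4 = 4096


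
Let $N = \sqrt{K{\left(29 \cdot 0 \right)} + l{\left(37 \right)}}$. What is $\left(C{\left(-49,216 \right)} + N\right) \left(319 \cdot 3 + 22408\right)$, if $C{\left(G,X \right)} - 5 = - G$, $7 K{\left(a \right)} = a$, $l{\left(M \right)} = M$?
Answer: $1261710 + 23365 \sqrt{37} \approx 1.4038 \cdot 10^{6}$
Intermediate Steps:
$K{\left(a \right)} = \frac{a}{7}$
$C{\left(G,X \right)} = 5 - G$
$N = \sqrt{37}$ ($N = \sqrt{\frac{29 \cdot 0}{7} + 37} = \sqrt{\frac{1}{7} \cdot 0 + 37} = \sqrt{0 + 37} = \sqrt{37} \approx 6.0828$)
$\left(C{\left(-49,216 \right)} + N\right) \left(319 \cdot 3 + 22408\right) = \left(\left(5 - -49\right) + \sqrt{37}\right) \left(319 \cdot 3 + 22408\right) = \left(\left(5 + 49\right) + \sqrt{37}\right) \left(957 + 22408\right) = \left(54 + \sqrt{37}\right) 23365 = 1261710 + 23365 \sqrt{37}$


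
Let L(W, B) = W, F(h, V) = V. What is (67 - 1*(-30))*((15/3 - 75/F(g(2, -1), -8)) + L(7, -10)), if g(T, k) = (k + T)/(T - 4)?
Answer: 16587/8 ≈ 2073.4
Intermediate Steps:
g(T, k) = (T + k)/(-4 + T)
(67 - 1*(-30))*((15/3 - 75/F(g(2, -1), -8)) + L(7, -10)) = (67 - 1*(-30))*((15/3 - 75/(-8)) + 7) = (67 + 30)*((15*(⅓) - 75*(-⅛)) + 7) = 97*((5 + 75/8) + 7) = 97*(115/8 + 7) = 97*(171/8) = 16587/8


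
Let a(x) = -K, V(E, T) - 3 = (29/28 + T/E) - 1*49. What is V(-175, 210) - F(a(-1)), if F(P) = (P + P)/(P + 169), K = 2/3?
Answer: -652651/14140 ≈ -46.156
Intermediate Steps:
V(E, T) = -1259/28 + T/E (V(E, T) = 3 + ((29/28 + T/E) - 1*49) = 3 + ((29*(1/28) + T/E) - 49) = 3 + ((29/28 + T/E) - 49) = 3 + (-1343/28 + T/E) = -1259/28 + T/E)
K = 2/3 (K = 2*(1/3) = 2/3 ≈ 0.66667)
a(x) = -2/3 (a(x) = -1*2/3 = -2/3)
F(P) = 2*P/(169 + P) (F(P) = (2*P)/(169 + P) = 2*P/(169 + P))
V(-175, 210) - F(a(-1)) = (-1259/28 + 210/(-175)) - 2*(-2)/(3*(169 - 2/3)) = (-1259/28 + 210*(-1/175)) - 2*(-2)/(3*505/3) = (-1259/28 - 6/5) - 2*(-2)*3/(3*505) = -6463/140 - 1*(-4/505) = -6463/140 + 4/505 = -652651/14140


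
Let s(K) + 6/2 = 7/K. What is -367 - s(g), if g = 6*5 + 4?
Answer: -12383/34 ≈ -364.21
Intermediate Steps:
g = 34 (g = 30 + 4 = 34)
s(K) = -3 + 7/K
-367 - s(g) = -367 - (-3 + 7/34) = -367 - 1*(-95/34) = -367 + 95/34 = -12383/34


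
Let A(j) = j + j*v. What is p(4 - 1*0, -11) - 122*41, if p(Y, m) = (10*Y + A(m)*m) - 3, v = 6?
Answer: -4118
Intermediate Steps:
A(j) = 7*j (A(j) = j + j*6 = j + 6*j = 7*j)
p(Y, m) = -3 + 7*m**2 + 10*Y (p(Y, m) = (10*Y + (7*m)*m) - 3 = (10*Y + 7*m**2) - 3 = (7*m**2 + 10*Y) - 3 = -3 + 7*m**2 + 10*Y)
p(4 - 1*0, -11) - 122*41 = (-3 + 7*(-11)**2 + 10*(4 - 1*0)) - 122*41 = (-3 + 7*121 + 10*(4 + 0)) - 5002 = (-3 + 847 + 10*4) - 5002 = (-3 + 847 + 40) - 5002 = 884 - 5002 = -4118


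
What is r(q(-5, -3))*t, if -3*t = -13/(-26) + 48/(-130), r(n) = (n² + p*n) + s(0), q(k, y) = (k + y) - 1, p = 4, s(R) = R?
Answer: -51/26 ≈ -1.9615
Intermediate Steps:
q(k, y) = -1 + k + y
r(n) = n² + 4*n (r(n) = (n² + 4*n) + 0 = n² + 4*n)
t = -17/390 (t = -(-13/(-26) + 48/(-130))/3 = -(-13*(-1/26) + 48*(-1/130))/3 = -(½ - 24/65)/3 = -⅓*17/130 = -17/390 ≈ -0.043590)
r(q(-5, -3))*t = ((-1 - 5 - 3)*(4 + (-1 - 5 - 3)))*(-17/390) = -9*(4 - 9)*(-17/390) = -9*(-5)*(-17/390) = 45*(-17/390) = -51/26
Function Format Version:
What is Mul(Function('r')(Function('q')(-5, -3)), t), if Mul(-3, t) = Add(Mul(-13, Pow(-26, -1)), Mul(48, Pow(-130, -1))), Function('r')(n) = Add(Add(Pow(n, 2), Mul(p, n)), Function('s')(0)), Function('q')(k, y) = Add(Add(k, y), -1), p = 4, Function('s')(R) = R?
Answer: Rational(-51, 26) ≈ -1.9615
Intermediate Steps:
Function('q')(k, y) = Add(-1, k, y)
Function('r')(n) = Add(Pow(n, 2), Mul(4, n)) (Function('r')(n) = Add(Add(Pow(n, 2), Mul(4, n)), 0) = Add(Pow(n, 2), Mul(4, n)))
t = Rational(-17, 390) (t = Mul(Rational(-1, 3), Add(Mul(-13, Pow(-26, -1)), Mul(48, Pow(-130, -1)))) = Mul(Rational(-1, 3), Add(Mul(-13, Rational(-1, 26)), Mul(48, Rational(-1, 130)))) = Mul(Rational(-1, 3), Add(Rational(1, 2), Rational(-24, 65))) = Mul(Rational(-1, 3), Rational(17, 130)) = Rational(-17, 390) ≈ -0.043590)
Mul(Function('r')(Function('q')(-5, -3)), t) = Mul(Mul(Add(-1, -5, -3), Add(4, Add(-1, -5, -3))), Rational(-17, 390)) = Mul(Mul(-9, Add(4, -9)), Rational(-17, 390)) = Mul(Mul(-9, -5), Rational(-17, 390)) = Mul(45, Rational(-17, 390)) = Rational(-51, 26)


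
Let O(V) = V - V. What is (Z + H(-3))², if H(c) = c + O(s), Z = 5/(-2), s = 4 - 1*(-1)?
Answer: 121/4 ≈ 30.250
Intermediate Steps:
s = 5 (s = 4 + 1 = 5)
O(V) = 0
Z = -5/2 (Z = 5*(-½) = -5/2 ≈ -2.5000)
H(c) = c (H(c) = c + 0 = c)
(Z + H(-3))² = (-5/2 - 3)² = (-11/2)² = 121/4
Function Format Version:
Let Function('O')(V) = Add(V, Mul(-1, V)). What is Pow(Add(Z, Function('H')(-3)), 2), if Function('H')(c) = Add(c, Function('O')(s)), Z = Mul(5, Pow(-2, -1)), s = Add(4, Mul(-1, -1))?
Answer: Rational(121, 4) ≈ 30.250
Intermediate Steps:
s = 5 (s = Add(4, 1) = 5)
Function('O')(V) = 0
Z = Rational(-5, 2) (Z = Mul(5, Rational(-1, 2)) = Rational(-5, 2) ≈ -2.5000)
Function('H')(c) = c (Function('H')(c) = Add(c, 0) = c)
Pow(Add(Z, Function('H')(-3)), 2) = Pow(Add(Rational(-5, 2), -3), 2) = Pow(Rational(-11, 2), 2) = Rational(121, 4)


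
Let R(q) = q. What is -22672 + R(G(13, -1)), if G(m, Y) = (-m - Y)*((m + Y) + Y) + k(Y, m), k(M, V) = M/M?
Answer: -22803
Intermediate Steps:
k(M, V) = 1
G(m, Y) = 1 + (m + 2*Y)*(-Y - m) (G(m, Y) = (-m - Y)*((m + Y) + Y) + 1 = (-Y - m)*((Y + m) + Y) + 1 = (-Y - m)*(m + 2*Y) + 1 = (m + 2*Y)*(-Y - m) + 1 = 1 + (m + 2*Y)*(-Y - m))
-22672 + R(G(13, -1)) = -22672 + (1 - 1*13**2 - 2*(-1)**2 - 3*(-1)*13) = -22672 + (1 - 1*169 - 2*1 + 39) = -22672 + (1 - 169 - 2 + 39) = -22672 - 131 = -22803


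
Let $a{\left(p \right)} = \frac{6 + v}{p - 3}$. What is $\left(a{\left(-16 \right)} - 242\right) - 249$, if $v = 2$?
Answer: $- \frac{9337}{19} \approx -491.42$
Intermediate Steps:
$a{\left(p \right)} = \frac{8}{-3 + p}$ ($a{\left(p \right)} = \frac{6 + 2}{p - 3} = \frac{8}{-3 + p}$)
$\left(a{\left(-16 \right)} - 242\right) - 249 = \left(\frac{8}{-3 - 16} - 242\right) - 249 = \left(\frac{8}{-19} - 242\right) - 249 = \left(8 \left(- \frac{1}{19}\right) - 242\right) - 249 = \left(- \frac{8}{19} - 242\right) - 249 = - \frac{4606}{19} - 249 = - \frac{9337}{19}$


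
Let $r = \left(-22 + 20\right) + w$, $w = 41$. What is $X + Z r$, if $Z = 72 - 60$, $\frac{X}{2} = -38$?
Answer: $392$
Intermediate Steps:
$X = -76$ ($X = 2 \left(-38\right) = -76$)
$Z = 12$
$r = 39$ ($r = \left(-22 + 20\right) + 41 = -2 + 41 = 39$)
$X + Z r = -76 + 12 \cdot 39 = -76 + 468 = 392$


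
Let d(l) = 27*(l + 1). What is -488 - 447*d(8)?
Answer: -109109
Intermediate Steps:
d(l) = 27 + 27*l (d(l) = 27*(1 + l) = 27 + 27*l)
-488 - 447*d(8) = -488 - 447*(27 + 27*8) = -488 - 447*(27 + 216) = -488 - 447*243 = -488 - 108621 = -109109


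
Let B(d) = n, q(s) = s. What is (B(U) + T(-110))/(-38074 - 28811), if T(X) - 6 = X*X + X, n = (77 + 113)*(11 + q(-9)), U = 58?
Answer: -136/735 ≈ -0.18503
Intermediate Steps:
n = 380 (n = (77 + 113)*(11 - 9) = 190*2 = 380)
B(d) = 380
T(X) = 6 + X + X**2 (T(X) = 6 + (X*X + X) = 6 + (X**2 + X) = 6 + (X + X**2) = 6 + X + X**2)
(B(U) + T(-110))/(-38074 - 28811) = (380 + (6 - 110 + (-110)**2))/(-38074 - 28811) = (380 + (6 - 110 + 12100))/(-66885) = (380 + 11996)*(-1/66885) = 12376*(-1/66885) = -136/735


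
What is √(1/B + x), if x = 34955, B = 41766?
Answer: √60975458557746/41766 ≈ 186.96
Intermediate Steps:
√(1/B + x) = √(1/41766 + 34955) = √(1459930531/41766) = √60975458557746/41766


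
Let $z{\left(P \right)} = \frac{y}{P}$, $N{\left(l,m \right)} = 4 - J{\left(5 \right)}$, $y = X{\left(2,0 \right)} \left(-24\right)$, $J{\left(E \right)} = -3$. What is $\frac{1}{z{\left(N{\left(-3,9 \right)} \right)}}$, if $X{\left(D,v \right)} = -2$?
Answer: $\frac{7}{48} \approx 0.14583$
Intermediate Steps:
$y = 48$ ($y = \left(-2\right) \left(-24\right) = 48$)
$N{\left(l,m \right)} = 7$ ($N{\left(l,m \right)} = 4 - -3 = 4 + 3 = 7$)
$z{\left(P \right)} = \frac{48}{P}$
$\frac{1}{z{\left(N{\left(-3,9 \right)} \right)}} = \frac{1}{48 \cdot \frac{1}{7}} = \frac{1}{\frac{48}{7}} = \frac{7}{48}$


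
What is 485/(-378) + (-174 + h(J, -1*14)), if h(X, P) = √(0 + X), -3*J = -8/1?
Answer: -66257/378 + 2*√6/3 ≈ -173.65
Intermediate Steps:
J = 8/3 (J = -(-8)/(3*1) = -(-8)/3 = -⅓*(-8) = 8/3 ≈ 2.6667)
h(X, P) = √X
485/(-378) + (-174 + h(J, -1*14)) = 485/(-378) + (-174 + √(8/3)) = 485*(-1/378) + (-174 + 2*√6/3) = -485/378 + (-174 + 2*√6/3) = -66257/378 + 2*√6/3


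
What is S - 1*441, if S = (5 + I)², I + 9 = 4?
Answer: -441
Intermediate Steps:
I = -5 (I = -9 + 4 = -5)
S = 0 (S = (5 - 5)² = 0² = 0)
S - 1*441 = 0 - 1*441 = 0 - 441 = -441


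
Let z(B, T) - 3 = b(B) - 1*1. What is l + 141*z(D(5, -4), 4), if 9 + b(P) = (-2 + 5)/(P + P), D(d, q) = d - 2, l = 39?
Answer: -1755/2 ≈ -877.50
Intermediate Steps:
D(d, q) = -2 + d
b(P) = -9 + 3/(2*P) (b(P) = -9 + (-2 + 5)/(P + P) = -9 + 3/((2*P)) = -9 + 3*(1/(2*P)) = -9 + 3/(2*P))
z(B, T) = -7 + 3/(2*B) (z(B, T) = 3 + ((-9 + 3/(2*B)) - 1*1) = 3 + ((-9 + 3/(2*B)) - 1) = 3 + (-10 + 3/(2*B)) = -7 + 3/(2*B))
l + 141*z(D(5, -4), 4) = 39 + 141*(-7 + 3/(2*(-2 + 5))) = 39 + 141*(-7 + (3/2)/3) = 39 + 141*(-7 + (3/2)*(⅓)) = 39 + 141*(-7 + ½) = 39 + 141*(-13/2) = 39 - 1833/2 = -1755/2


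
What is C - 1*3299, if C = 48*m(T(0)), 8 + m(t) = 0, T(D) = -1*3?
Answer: -3683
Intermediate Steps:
T(D) = -3
m(t) = -8 (m(t) = -8 + 0 = -8)
C = -384 (C = 48*(-8) = -384)
C - 1*3299 = -384 - 1*3299 = -384 - 3299 = -3683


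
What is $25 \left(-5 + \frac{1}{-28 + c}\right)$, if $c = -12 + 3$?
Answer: $- \frac{4650}{37} \approx -125.68$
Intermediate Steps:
$c = -9$
$25 \left(-5 + \frac{1}{-28 + c}\right) = 25 \left(-5 + \frac{1}{-28 - 9}\right) = 25 \left(-5 + \frac{1}{-37}\right) = 25 \left(-5 - \frac{1}{37}\right) = 25 \left(- \frac{186}{37}\right) = - \frac{4650}{37}$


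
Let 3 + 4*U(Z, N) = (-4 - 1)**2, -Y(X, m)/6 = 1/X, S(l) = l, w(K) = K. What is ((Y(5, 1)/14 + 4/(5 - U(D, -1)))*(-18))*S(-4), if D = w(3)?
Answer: -20376/35 ≈ -582.17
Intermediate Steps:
Y(X, m) = -6/X
D = 3
U(Z, N) = 11/2 (U(Z, N) = -3/4 + (-4 - 1)**2/4 = -3/4 + (1/4)*(-5)**2 = -3/4 + (1/4)*25 = -3/4 + 25/4 = 11/2)
((Y(5, 1)/14 + 4/(5 - U(D, -1)))*(-18))*S(-4) = ((-6/5/14 + 4/(5 - 1*11/2))*(-18))*(-4) = ((-6*1/5*(1/14) + 4/(5 - 11/2))*(-18))*(-4) = ((-6/5*1/14 + 4/(-1/2))*(-18))*(-4) = ((-3/35 + 4*(-2))*(-18))*(-4) = ((-3/35 - 8)*(-18))*(-4) = -283/35*(-18)*(-4) = (5094/35)*(-4) = -20376/35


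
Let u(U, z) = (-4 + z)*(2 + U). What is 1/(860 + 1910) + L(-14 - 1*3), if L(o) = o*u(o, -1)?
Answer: -3531749/2770 ≈ -1275.0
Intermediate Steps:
L(o) = o*(-10 - 5*o) (L(o) = o*(-8 - 4*o + 2*(-1) + o*(-1)) = o*(-8 - 4*o - 2 - o) = o*(-10 - 5*o))
1/(860 + 1910) + L(-14 - 1*3) = 1/(860 + 1910) - 5*(-14 - 1*3)*(2 + (-14 - 1*3)) = 1/2770 - 5*(-14 - 3)*(2 + (-14 - 3)) = 1/2770 - 5*(-17)*(2 - 17) = 1/2770 - 5*(-17)*(-15) = 1/2770 - 1275 = -3531749/2770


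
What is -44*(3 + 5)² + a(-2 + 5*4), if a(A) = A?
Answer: -2798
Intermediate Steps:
-44*(3 + 5)² + a(-2 + 5*4) = -44*(3 + 5)² + (-2 + 5*4) = -44*8² + (-2 + 20) = -44*64 + 18 = -2816 + 18 = -2798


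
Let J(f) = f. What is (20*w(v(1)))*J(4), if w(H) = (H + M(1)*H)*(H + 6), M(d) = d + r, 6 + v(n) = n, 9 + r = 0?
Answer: 2800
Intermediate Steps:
r = -9 (r = -9 + 0 = -9)
v(n) = -6 + n
M(d) = -9 + d (M(d) = d - 9 = -9 + d)
w(H) = -7*H*(6 + H) (w(H) = (H + (-9 + 1)*H)*(H + 6) = (H - 8*H)*(6 + H) = (-7*H)*(6 + H) = -7*H*(6 + H))
(20*w(v(1)))*J(4) = (20*(7*(-6 + 1)*(-6 - (-6 + 1))))*4 = (20*(7*(-5)*(-6 - 1*(-5))))*4 = (20*(7*(-5)*(-6 + 5)))*4 = (20*(7*(-5)*(-1)))*4 = (20*35)*4 = 700*4 = 2800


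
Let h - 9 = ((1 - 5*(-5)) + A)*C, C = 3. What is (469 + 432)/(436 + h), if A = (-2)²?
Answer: 901/535 ≈ 1.6841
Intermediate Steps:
A = 4
h = 99 (h = 9 + ((1 - 5*(-5)) + 4)*3 = 9 + ((1 + 25) + 4)*3 = 9 + (26 + 4)*3 = 9 + 30*3 = 9 + 90 = 99)
(469 + 432)/(436 + h) = (469 + 432)/(436 + 99) = 901/535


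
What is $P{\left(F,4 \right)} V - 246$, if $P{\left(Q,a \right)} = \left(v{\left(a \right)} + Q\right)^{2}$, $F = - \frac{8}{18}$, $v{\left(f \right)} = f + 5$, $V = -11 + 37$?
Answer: $\frac{134228}{81} \approx 1657.1$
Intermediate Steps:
$V = 26$
$v{\left(f \right)} = 5 + f$
$F = - \frac{4}{9}$ ($F = \left(-8\right) \frac{1}{18} = - \frac{4}{9} \approx -0.44444$)
$P{\left(Q,a \right)} = \left(5 + Q + a\right)^{2}$ ($P{\left(Q,a \right)} = \left(\left(5 + a\right) + Q\right)^{2} = \left(5 + Q + a\right)^{2}$)
$P{\left(F,4 \right)} V - 246 = \left(5 - \frac{4}{9} + 4\right)^{2} \cdot 26 - 246 = \left(\frac{77}{9}\right)^{2} \cdot 26 - 246 = \frac{5929}{81} \cdot 26 - 246 = \frac{154154}{81} - 246 = \frac{134228}{81}$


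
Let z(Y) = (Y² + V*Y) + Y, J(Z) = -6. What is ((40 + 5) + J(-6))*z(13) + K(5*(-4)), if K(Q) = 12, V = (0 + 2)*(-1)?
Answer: 6096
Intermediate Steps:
V = -2 (V = 2*(-1) = -2)
z(Y) = Y² - Y (z(Y) = (Y² - 2*Y) + Y = Y² - Y)
((40 + 5) + J(-6))*z(13) + K(5*(-4)) = ((40 + 5) - 6)*(13*(-1 + 13)) + 12 = (45 - 6)*(13*12) + 12 = 39*156 + 12 = 6084 + 12 = 6096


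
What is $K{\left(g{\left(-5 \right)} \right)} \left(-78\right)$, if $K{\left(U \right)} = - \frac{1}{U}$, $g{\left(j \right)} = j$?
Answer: $- \frac{78}{5} \approx -15.6$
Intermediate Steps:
$K{\left(g{\left(-5 \right)} \right)} \left(-78\right) = - \frac{1}{-5} \left(-78\right) = \left(-1\right) \left(- \frac{1}{5}\right) \left(-78\right) = \frac{1}{5} \left(-78\right) = - \frac{78}{5}$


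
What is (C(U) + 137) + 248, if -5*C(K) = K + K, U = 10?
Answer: 381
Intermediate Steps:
C(K) = -2*K/5 (C(K) = -(K + K)/5 = -2*K/5)
(C(U) + 137) + 248 = (-2/5*10 + 137) + 248 = (-4 + 137) + 248 = 133 + 248 = 381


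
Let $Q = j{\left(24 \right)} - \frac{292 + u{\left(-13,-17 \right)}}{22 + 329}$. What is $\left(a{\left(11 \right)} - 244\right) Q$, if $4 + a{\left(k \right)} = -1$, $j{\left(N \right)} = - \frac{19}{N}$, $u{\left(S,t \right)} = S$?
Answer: $\frac{41085}{104} \approx 395.05$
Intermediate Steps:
$a{\left(k \right)} = -5$ ($a{\left(k \right)} = -4 - 1 = -5$)
$Q = - \frac{165}{104}$ ($Q = - \frac{19}{24} - \frac{292 - 13}{22 + 329} = \left(-19\right) \frac{1}{24} - \frac{279}{351} = - \frac{19}{24} - 279 \cdot \frac{1}{351} = - \frac{19}{24} - \frac{31}{39} = - \frac{165}{104} \approx -1.5865$)
$\left(a{\left(11 \right)} - 244\right) Q = \left(-5 - 244\right) \left(- \frac{165}{104}\right) = \left(-249\right) \left(- \frac{165}{104}\right) = \frac{41085}{104}$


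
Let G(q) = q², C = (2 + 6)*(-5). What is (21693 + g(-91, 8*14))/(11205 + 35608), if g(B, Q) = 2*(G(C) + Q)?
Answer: 25117/46813 ≈ 0.53654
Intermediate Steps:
C = -40 (C = 8*(-5) = -40)
g(B, Q) = 3200 + 2*Q (g(B, Q) = 2*((-40)² + Q) = 2*(1600 + Q) = 3200 + 2*Q)
(21693 + g(-91, 8*14))/(11205 + 35608) = (21693 + (3200 + 2*(8*14)))/(11205 + 35608) = (21693 + (3200 + 2*112))/46813 = (21693 + (3200 + 224))*(1/46813) = (21693 + 3424)*(1/46813) = 25117*(1/46813) = 25117/46813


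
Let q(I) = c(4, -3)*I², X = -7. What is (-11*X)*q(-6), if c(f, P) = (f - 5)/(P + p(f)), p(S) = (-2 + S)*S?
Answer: -2772/5 ≈ -554.40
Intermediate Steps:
p(S) = S*(-2 + S)
c(f, P) = (-5 + f)/(P + f*(-2 + f)) (c(f, P) = (f - 5)/(P + f*(-2 + f)) = (-5 + f)/(P + f*(-2 + f)))
q(I) = -I²/5 (q(I) = ((-5 + 4)/(-3 + 4*(-2 + 4)))*I² = (-1/(-3 + 4*2))*I² = (-1/(-3 + 8))*I² = (-1/5)*I² = ((⅕)*(-1))*I² = -I²/5)
(-11*X)*q(-6) = (-11*(-7))*(-⅕*(-6)²) = 77*(-⅕*36) = 77*(-36/5) = -2772/5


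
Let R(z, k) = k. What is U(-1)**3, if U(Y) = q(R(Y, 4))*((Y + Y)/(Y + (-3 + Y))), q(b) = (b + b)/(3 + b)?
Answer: 4096/42875 ≈ 0.095533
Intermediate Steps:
q(b) = 2*b/(3 + b) (q(b) = (2*b)/(3 + b) = 2*b/(3 + b))
U(Y) = 16*Y/(7*(-3 + 2*Y)) (U(Y) = (2*4/(3 + 4))*((Y + Y)/(Y + (-3 + Y))) = (2*4/7)*((2*Y)/(-3 + 2*Y)) = (2*4*(1/7))*(2*Y/(-3 + 2*Y)) = 8*(2*Y/(-3 + 2*Y))/7 = 16*Y/(7*(-3 + 2*Y)))
U(-1)**3 = ((16/7)*(-1)/(-3 + 2*(-1)))**3 = ((16/7)*(-1)/(-3 - 2))**3 = ((16/7)*(-1)/(-5))**3 = ((16/7)*(-1)*(-1/5))**3 = (16/35)**3 = 4096/42875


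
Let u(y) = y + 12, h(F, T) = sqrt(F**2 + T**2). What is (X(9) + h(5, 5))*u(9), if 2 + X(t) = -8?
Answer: -210 + 105*sqrt(2) ≈ -61.508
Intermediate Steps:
X(t) = -10 (X(t) = -2 - 8 = -10)
u(y) = 12 + y
(X(9) + h(5, 5))*u(9) = (-10 + sqrt(5**2 + 5**2))*(12 + 9) = (-10 + sqrt(25 + 25))*21 = (-10 + sqrt(50))*21 = (-10 + 5*sqrt(2))*21 = -210 + 105*sqrt(2)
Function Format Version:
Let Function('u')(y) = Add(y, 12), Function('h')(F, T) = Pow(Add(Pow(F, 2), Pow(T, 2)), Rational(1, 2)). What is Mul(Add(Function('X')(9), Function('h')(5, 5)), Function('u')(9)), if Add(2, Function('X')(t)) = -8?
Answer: Add(-210, Mul(105, Pow(2, Rational(1, 2)))) ≈ -61.508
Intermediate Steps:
Function('X')(t) = -10 (Function('X')(t) = Add(-2, -8) = -10)
Function('u')(y) = Add(12, y)
Mul(Add(Function('X')(9), Function('h')(5, 5)), Function('u')(9)) = Mul(Add(-10, Pow(Add(Pow(5, 2), Pow(5, 2)), Rational(1, 2))), Add(12, 9)) = Mul(Add(-10, Pow(Add(25, 25), Rational(1, 2))), 21) = Mul(Add(-10, Pow(50, Rational(1, 2))), 21) = Mul(Add(-10, Mul(5, Pow(2, Rational(1, 2)))), 21) = Add(-210, Mul(105, Pow(2, Rational(1, 2))))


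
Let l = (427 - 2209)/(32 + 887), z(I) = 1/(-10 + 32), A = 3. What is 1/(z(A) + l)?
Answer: -20218/38285 ≈ -0.52809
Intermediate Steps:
z(I) = 1/22
l = -1782/919 ≈ -1.9391
1/(z(A) + l) = 1/(1/22 - 1782/919) = 1/(-38285/20218) = -20218/38285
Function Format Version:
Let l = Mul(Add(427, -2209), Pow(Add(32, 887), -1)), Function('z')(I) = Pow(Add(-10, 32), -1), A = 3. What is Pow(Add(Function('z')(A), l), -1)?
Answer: Rational(-20218, 38285) ≈ -0.52809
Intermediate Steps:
Function('z')(I) = Rational(1, 22) (Function('z')(I) = Pow(22, -1) = Rational(1, 22))
l = Rational(-1782, 919) (l = Mul(-1782, Pow(919, -1)) = Mul(-1782, Rational(1, 919)) = Rational(-1782, 919) ≈ -1.9391)
Pow(Add(Function('z')(A), l), -1) = Pow(Add(Rational(1, 22), Rational(-1782, 919)), -1) = Pow(Rational(-38285, 20218), -1) = Rational(-20218, 38285)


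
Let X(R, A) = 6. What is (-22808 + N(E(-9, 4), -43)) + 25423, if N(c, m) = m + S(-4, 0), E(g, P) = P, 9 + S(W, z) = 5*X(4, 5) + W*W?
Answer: 2609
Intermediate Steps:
S(W, z) = 21 + W**2 (S(W, z) = -9 + (5*6 + W*W) = -9 + (30 + W**2) = 21 + W**2)
N(c, m) = 37 + m (N(c, m) = m + (21 + (-4)**2) = m + (21 + 16) = m + 37 = 37 + m)
(-22808 + N(E(-9, 4), -43)) + 25423 = (-22808 + (37 - 43)) + 25423 = (-22808 - 6) + 25423 = -22814 + 25423 = 2609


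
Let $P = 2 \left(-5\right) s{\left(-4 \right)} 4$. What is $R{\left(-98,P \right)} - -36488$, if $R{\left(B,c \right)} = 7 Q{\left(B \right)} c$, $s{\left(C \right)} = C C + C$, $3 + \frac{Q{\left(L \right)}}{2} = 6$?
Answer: $16328$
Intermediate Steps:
$Q{\left(L \right)} = 6$ ($Q{\left(L \right)} = -6 + 2 \cdot 6 = -6 + 12 = 6$)
$s{\left(C \right)} = C + C^{2}$ ($s{\left(C \right)} = C^{2} + C = C + C^{2}$)
$P = -480$ ($P = 2 \left(-5\right) \left(- 4 \left(1 - 4\right)\right) 4 = - 10 \left(\left(-4\right) \left(-3\right)\right) 4 = \left(-10\right) 12 \cdot 4 = \left(-120\right) 4 = -480$)
$R{\left(B,c \right)} = 42 c$ ($R{\left(B,c \right)} = 7 \cdot 6 c = 42 c$)
$R{\left(-98,P \right)} - -36488 = 42 \left(-480\right) - -36488 = -20160 + 36488 = 16328$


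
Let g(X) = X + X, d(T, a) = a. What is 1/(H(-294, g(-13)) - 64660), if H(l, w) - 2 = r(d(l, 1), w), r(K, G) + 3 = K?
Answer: -1/64660 ≈ -1.5466e-5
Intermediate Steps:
g(X) = 2*X
r(K, G) = -3 + K
H(l, w) = 0 (H(l, w) = 2 + (-3 + 1) = 2 - 2 = 0)
1/(H(-294, g(-13)) - 64660) = 1/(0 - 64660) = 1/(-64660) = -1/64660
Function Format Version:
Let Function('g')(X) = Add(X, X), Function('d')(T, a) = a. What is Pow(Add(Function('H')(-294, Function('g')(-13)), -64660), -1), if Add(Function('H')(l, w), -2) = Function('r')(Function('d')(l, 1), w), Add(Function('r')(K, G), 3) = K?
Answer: Rational(-1, 64660) ≈ -1.5466e-5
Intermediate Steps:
Function('g')(X) = Mul(2, X)
Function('r')(K, G) = Add(-3, K)
Function('H')(l, w) = 0 (Function('H')(l, w) = Add(2, Add(-3, 1)) = Add(2, -2) = 0)
Pow(Add(Function('H')(-294, Function('g')(-13)), -64660), -1) = Pow(Add(0, -64660), -1) = Pow(-64660, -1) = Rational(-1, 64660)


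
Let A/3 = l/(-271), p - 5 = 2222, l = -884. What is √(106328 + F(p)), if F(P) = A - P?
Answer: √7646000233/271 ≈ 322.66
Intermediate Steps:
p = 2227 (p = 5 + 2222 = 2227)
A = 2652/271 (A = 3*(-884/(-271)) = 3*(-884*(-1/271)) = 3*(884/271) = 2652/271 ≈ 9.7860)
F(P) = 2652/271 - P
√(106328 + F(p)) = √(106328 + (2652/271 - 1*2227)) = √(106328 + (2652/271 - 2227)) = √(106328 - 600865/271) = √(28214023/271) = √7646000233/271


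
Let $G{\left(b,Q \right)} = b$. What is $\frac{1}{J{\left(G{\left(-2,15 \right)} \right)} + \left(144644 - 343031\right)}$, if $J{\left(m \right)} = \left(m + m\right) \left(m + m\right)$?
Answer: $- \frac{1}{198371} \approx -5.0411 \cdot 10^{-6}$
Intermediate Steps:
$J{\left(m \right)} = 4 m^{2}$ ($J{\left(m \right)} = 2 m 2 m = 4 m^{2}$)
$\frac{1}{J{\left(G{\left(-2,15 \right)} \right)} + \left(144644 - 343031\right)} = \frac{1}{4 \left(-2\right)^{2} + \left(144644 - 343031\right)} = \frac{1}{4 \cdot 4 - 198387} = \frac{1}{16 - 198387} = \frac{1}{-198371} = - \frac{1}{198371}$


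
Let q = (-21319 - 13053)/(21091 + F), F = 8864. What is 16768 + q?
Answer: 502251068/29955 ≈ 16767.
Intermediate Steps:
q = -34372/29955 (q = (-21319 - 13053)/(21091 + 8864) = -34372/29955 ≈ -1.1475)
16768 + q = 16768 - 34372/29955 = 502251068/29955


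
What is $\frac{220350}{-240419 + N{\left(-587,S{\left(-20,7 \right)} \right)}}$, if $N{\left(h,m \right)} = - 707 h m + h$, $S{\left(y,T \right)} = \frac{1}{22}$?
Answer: $- \frac{1615900}{1629041} \approx -0.99193$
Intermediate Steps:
$S{\left(y,T \right)} = \frac{1}{22}$
$N{\left(h,m \right)} = h - 707 h m$ ($N{\left(h,m \right)} = - 707 h m + h = h - 707 h m$)
$\frac{220350}{-240419 + N{\left(-587,S{\left(-20,7 \right)} \right)}} = \frac{220350}{-240419 - 587 \left(1 - \frac{707}{22}\right)} = \frac{220350}{-240419 - - \frac{402095}{22}} = \frac{220350}{-240419 + \frac{402095}{22}} = \frac{220350}{- \frac{4887123}{22}} = 220350 \left(- \frac{22}{4887123}\right) = - \frac{1615900}{1629041}$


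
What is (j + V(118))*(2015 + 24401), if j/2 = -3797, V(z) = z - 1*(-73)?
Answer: -195557648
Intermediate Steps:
V(z) = 73 + z (V(z) = z + 73 = 73 + z)
j = -7594 (j = 2*(-3797) = -7594)
(j + V(118))*(2015 + 24401) = (-7594 + (73 + 118))*(2015 + 24401) = (-7594 + 191)*26416 = -7403*26416 = -195557648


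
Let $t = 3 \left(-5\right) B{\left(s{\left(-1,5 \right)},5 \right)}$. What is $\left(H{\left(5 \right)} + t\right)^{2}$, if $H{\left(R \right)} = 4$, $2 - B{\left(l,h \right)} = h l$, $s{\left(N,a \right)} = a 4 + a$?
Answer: $3418801$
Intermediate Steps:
$s{\left(N,a \right)} = 5 a$ ($s{\left(N,a \right)} = 4 a + a = 5 a$)
$B{\left(l,h \right)} = 2 - h l$
$t = 1845$ ($t = 3 \left(-5\right) \left(2 - 5 \cdot 5 \cdot 5\right) = - 15 \left(2 - 5 \cdot 25\right) = - 15 \left(2 - 125\right) = \left(-15\right) \left(-123\right) = 1845$)
$\left(H{\left(5 \right)} + t\right)^{2} = \left(4 + 1845\right)^{2} = 1849^{2} = 3418801$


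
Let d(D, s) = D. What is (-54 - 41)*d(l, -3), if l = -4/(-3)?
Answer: -380/3 ≈ -126.67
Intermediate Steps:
l = 4/3 (l = -4*(-⅓) = 4/3 ≈ 1.3333)
(-54 - 41)*d(l, -3) = (-54 - 41)*(4/3) = -95*4/3 = -380/3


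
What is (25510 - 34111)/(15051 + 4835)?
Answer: -141/326 ≈ -0.43252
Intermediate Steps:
(25510 - 34111)/(15051 + 4835) = -8601/19886 = -8601*1/19886 = -141/326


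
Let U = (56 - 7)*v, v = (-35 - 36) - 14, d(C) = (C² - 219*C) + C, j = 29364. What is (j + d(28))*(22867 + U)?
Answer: 449670888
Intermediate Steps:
d(C) = C² - 218*C
v = -85 (v = -71 - 14 = -85)
U = -4165 (U = (56 - 7)*(-85) = 49*(-85) = -4165)
(j + d(28))*(22867 + U) = (29364 + 28*(-218 + 28))*(22867 - 4165) = (29364 + 28*(-190))*18702 = (29364 - 5320)*18702 = 24044*18702 = 449670888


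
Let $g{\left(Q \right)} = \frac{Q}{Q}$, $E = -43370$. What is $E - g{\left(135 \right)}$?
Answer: $-43371$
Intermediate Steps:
$g{\left(Q \right)} = 1$
$E - g{\left(135 \right)} = -43370 - 1 = -43371$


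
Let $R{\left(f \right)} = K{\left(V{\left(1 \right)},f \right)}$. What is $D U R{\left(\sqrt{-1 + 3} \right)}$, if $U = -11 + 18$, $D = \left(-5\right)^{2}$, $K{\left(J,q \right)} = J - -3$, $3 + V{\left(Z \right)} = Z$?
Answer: $175$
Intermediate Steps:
$V{\left(Z \right)} = -3 + Z$
$K{\left(J,q \right)} = 3 + J$ ($K{\left(J,q \right)} = J + 3 = 3 + J$)
$R{\left(f \right)} = 1$ ($R{\left(f \right)} = 3 + \left(-3 + 1\right) = 3 - 2 = 1$)
$D = 25$
$U = 7$
$D U R{\left(\sqrt{-1 + 3} \right)} = 25 \cdot 7 \cdot 1 = 175 \cdot 1 = 175$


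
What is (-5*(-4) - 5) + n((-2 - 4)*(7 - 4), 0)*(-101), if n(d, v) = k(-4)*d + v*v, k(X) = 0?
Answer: 15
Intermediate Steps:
n(d, v) = v² (n(d, v) = 0*d + v*v = 0 + v² = v²)
(-5*(-4) - 5) + n((-2 - 4)*(7 - 4), 0)*(-101) = (-5*(-4) - 5) + 0²*(-101) = (20 - 5) + 0*(-101) = 15 + 0 = 15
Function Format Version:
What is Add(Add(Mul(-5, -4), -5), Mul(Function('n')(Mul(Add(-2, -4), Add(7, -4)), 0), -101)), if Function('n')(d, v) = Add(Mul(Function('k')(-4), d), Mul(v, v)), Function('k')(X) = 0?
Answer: 15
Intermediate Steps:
Function('n')(d, v) = Pow(v, 2) (Function('n')(d, v) = Add(Mul(0, d), Mul(v, v)) = Add(0, Pow(v, 2)) = Pow(v, 2))
Add(Add(Mul(-5, -4), -5), Mul(Function('n')(Mul(Add(-2, -4), Add(7, -4)), 0), -101)) = Add(Add(Mul(-5, -4), -5), Mul(Pow(0, 2), -101)) = Add(Add(20, -5), Mul(0, -101)) = Add(15, 0) = 15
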